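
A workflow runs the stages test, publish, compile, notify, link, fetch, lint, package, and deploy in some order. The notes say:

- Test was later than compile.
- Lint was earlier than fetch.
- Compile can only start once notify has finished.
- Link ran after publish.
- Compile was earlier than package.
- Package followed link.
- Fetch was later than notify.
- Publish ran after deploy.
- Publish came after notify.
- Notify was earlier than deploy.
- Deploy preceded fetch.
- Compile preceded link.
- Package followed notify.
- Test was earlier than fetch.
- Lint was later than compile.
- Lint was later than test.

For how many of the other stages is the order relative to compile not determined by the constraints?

Forced before compile: notify; forced after compile: fetch, link, lint, package, and test.
That leaves deploy and publish with no forced order relative to compile — 2.

2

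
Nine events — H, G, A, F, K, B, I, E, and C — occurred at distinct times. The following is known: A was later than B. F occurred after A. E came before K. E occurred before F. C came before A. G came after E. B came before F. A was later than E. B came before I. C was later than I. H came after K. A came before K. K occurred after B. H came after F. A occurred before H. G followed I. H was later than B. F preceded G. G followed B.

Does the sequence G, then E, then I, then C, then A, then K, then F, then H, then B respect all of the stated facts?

no

The constraints require B before H, but in the proposed sequence H appears ahead of B. That one violation is enough.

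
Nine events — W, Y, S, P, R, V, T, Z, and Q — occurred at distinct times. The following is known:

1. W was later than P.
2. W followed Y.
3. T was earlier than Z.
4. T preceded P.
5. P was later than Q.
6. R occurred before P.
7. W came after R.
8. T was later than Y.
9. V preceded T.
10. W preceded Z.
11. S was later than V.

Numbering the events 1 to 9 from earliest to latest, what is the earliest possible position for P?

Q, R, T, V, and Y must all come before P — 5 forced predecessors.
Nothing else is forced ahead of P, so its earliest slot is position 5 + 1 = 6.

6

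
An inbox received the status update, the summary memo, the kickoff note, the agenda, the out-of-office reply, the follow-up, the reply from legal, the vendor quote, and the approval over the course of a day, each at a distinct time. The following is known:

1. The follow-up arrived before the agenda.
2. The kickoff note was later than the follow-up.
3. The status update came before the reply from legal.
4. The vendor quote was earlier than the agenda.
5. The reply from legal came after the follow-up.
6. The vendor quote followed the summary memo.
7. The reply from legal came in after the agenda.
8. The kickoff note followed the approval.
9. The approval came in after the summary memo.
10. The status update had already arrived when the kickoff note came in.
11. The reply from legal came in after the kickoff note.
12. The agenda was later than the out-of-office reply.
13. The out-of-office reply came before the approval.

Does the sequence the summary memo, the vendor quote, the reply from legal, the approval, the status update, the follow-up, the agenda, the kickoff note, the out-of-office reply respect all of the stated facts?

no

The constraints require the kickoff note before the reply from legal, but in the proposed sequence the reply from legal appears ahead of the kickoff note. That one violation is enough.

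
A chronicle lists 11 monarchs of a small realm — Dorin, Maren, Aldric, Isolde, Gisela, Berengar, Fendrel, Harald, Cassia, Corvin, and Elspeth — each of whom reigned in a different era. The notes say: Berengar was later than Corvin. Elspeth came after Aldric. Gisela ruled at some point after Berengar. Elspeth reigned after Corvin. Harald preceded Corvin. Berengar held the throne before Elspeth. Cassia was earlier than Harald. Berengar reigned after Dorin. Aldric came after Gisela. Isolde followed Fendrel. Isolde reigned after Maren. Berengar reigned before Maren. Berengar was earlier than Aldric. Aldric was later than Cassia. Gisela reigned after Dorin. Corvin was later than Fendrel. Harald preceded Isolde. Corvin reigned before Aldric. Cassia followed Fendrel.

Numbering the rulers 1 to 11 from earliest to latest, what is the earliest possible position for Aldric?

8

Berengar, Cassia, Corvin, Dorin, Fendrel, Gisela, and Harald must all come before Aldric — 7 forced predecessors.
Nothing else is forced ahead of Aldric, so their earliest slot is position 7 + 1 = 8.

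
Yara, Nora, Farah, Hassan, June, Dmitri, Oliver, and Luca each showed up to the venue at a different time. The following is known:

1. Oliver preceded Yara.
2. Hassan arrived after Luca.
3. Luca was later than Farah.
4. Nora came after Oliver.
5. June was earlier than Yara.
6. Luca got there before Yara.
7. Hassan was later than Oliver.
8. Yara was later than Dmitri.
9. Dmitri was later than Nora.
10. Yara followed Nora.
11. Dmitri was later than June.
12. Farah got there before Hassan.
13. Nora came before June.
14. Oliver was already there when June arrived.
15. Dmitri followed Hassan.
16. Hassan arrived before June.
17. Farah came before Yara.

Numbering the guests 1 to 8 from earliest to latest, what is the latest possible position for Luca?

Luca must come before Dmitri, Hassan, June, and Yara — 4 guests forced after them.
Everything else can be placed before Luca in some valid order, so Luca can sit as late as position 8 − 4 = 4.

4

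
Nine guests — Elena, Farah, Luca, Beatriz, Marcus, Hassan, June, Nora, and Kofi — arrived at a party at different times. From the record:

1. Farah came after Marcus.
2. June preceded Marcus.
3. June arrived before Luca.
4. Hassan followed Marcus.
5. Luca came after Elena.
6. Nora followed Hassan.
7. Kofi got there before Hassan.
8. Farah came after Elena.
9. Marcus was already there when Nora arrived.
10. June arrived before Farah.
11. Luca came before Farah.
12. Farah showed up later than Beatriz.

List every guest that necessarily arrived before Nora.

Hassan, June, Kofi, Marcus

Directly stated before Nora: Hassan and Marcus.
June reaches Nora via June → Marcus → Nora.
Kofi reaches Nora via Kofi → Hassan → Nora.
No chain forces Farah (or any of the others) ahead of Nora.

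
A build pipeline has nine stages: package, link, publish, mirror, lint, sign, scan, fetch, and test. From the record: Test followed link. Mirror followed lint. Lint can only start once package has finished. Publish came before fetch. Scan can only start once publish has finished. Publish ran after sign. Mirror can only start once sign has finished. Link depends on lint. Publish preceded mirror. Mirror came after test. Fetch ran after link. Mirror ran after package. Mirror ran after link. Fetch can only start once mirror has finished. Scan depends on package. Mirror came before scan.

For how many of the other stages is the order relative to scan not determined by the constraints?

Forced before scan: link, lint, mirror, package, publish, sign, and test.
That leaves fetch with no forced order relative to scan — 1.

1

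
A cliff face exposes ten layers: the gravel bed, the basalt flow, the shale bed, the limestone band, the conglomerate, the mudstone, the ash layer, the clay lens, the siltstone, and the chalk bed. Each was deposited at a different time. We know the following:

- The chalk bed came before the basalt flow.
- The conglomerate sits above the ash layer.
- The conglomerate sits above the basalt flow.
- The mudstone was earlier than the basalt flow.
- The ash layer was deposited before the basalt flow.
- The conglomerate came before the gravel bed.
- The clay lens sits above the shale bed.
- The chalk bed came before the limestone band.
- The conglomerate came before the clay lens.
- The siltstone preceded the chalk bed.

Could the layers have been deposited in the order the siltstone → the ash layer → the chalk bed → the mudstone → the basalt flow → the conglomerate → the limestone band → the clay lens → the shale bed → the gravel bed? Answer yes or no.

no

The constraints require the shale bed before the clay lens, but in the proposed sequence the clay lens appears ahead of the shale bed. That one violation is enough.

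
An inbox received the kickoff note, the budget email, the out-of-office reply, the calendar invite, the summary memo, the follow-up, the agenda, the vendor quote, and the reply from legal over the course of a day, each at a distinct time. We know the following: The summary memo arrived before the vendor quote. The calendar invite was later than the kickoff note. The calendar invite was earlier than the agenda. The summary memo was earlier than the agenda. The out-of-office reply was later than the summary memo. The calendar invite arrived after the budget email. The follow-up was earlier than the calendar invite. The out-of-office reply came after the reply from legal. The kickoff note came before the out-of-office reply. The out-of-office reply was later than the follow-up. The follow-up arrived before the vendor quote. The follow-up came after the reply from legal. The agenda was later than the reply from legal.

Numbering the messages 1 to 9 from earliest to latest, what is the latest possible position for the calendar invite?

8

The calendar invite must come before the agenda — 1 message forced after it.
Everything else can be placed before the calendar invite in some valid order, so the calendar invite can sit as late as position 9 − 1 = 8.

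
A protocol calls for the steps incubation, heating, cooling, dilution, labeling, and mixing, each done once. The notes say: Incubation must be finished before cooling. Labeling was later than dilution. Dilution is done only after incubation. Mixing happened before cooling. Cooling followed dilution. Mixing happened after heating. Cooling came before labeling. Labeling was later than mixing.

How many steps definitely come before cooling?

4

Directly stated before cooling: dilution, incubation, and mixing.
Heating reaches cooling via heating → mixing → cooling.
That's dilution, heating, incubation, and mixing — 4 in all.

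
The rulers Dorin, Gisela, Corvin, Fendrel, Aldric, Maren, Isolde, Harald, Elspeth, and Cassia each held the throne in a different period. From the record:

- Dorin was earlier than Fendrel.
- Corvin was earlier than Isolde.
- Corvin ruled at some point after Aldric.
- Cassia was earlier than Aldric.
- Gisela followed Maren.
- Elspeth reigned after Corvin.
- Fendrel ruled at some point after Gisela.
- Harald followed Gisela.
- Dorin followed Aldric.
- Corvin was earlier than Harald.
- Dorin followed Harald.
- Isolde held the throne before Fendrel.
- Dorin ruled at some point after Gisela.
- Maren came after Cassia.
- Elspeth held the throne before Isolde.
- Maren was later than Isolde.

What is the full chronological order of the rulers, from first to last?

The constraints fix every adjacent pair, so only one ordering works:
Cassia → Aldric → Corvin → Elspeth → Isolde → Maren → Gisela → Harald → Dorin → Fendrel.

Cassia, Aldric, Corvin, Elspeth, Isolde, Maren, Gisela, Harald, Dorin, Fendrel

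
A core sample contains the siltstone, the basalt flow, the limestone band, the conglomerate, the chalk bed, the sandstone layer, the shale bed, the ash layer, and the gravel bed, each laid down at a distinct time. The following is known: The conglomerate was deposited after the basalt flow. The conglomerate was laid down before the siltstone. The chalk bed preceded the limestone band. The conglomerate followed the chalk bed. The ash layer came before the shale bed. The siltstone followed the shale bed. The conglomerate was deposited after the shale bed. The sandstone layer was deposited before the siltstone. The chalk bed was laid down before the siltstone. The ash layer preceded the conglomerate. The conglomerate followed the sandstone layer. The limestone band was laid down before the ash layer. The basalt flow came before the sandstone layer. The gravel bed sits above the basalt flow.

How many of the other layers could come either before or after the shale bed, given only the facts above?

3

Forced before the shale bed: the ash layer, the chalk bed, and the limestone band; forced after the shale bed: the conglomerate and the siltstone.
That leaves the basalt flow, the gravel bed, and the sandstone layer with no forced order relative to the shale bed — 3.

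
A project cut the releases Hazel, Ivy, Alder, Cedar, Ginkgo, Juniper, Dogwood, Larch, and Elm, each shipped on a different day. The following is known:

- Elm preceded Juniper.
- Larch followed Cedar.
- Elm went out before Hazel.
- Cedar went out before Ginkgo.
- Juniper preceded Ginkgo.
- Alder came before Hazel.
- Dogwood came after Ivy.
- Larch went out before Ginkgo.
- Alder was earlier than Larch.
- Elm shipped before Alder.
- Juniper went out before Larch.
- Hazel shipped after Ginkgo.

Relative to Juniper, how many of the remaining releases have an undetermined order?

Forced before Juniper: Elm; forced after Juniper: Ginkgo, Hazel, and Larch.
That leaves Alder, Cedar, Dogwood, and Ivy with no forced order relative to Juniper — 4.

4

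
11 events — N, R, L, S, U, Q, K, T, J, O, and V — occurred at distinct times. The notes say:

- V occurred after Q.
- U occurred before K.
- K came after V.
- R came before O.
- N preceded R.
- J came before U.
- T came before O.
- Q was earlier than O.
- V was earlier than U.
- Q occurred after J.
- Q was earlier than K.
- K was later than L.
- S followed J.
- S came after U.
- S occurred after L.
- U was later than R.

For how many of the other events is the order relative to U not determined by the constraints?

3

Forced before U: J, N, Q, R, and V; forced after U: K and S.
That leaves L, O, and T with no forced order relative to U — 3.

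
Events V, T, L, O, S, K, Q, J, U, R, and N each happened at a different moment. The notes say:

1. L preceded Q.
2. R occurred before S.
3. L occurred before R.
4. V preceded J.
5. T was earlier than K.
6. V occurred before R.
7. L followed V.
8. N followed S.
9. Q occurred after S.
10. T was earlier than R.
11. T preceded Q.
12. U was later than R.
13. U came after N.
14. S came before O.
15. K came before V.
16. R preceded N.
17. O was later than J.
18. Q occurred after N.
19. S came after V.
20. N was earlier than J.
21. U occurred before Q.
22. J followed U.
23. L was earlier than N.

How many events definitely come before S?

Directly stated before S: R and V.
K reaches S via K → V → S.
L reaches S via L → R → S.
T reaches S via T → R → S.
No chain forces O (or any of the others) ahead of S.
That's K, L, R, T, and V — 5 in all.

5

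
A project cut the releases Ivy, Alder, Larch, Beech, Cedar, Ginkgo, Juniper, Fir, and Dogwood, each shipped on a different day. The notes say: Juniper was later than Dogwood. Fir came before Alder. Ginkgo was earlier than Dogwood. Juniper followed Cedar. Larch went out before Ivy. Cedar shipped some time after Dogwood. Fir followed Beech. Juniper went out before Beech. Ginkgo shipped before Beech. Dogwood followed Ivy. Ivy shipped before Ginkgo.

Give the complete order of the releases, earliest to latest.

Larch, Ivy, Ginkgo, Dogwood, Cedar, Juniper, Beech, Fir, Alder

The constraints fix every adjacent pair, so only one ordering works:
Larch → Ivy → Ginkgo → Dogwood → Cedar → Juniper → Beech → Fir → Alder.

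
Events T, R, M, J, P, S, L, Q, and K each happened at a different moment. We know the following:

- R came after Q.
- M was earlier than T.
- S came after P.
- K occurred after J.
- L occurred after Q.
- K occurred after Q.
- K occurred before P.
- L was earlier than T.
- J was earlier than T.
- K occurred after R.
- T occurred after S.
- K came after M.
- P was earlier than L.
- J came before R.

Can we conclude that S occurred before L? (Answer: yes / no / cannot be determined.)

cannot be determined

No chain of stated constraints runs from S to L, and none runs from L to S either.
So the relative order of S and L is not fixed by the given facts.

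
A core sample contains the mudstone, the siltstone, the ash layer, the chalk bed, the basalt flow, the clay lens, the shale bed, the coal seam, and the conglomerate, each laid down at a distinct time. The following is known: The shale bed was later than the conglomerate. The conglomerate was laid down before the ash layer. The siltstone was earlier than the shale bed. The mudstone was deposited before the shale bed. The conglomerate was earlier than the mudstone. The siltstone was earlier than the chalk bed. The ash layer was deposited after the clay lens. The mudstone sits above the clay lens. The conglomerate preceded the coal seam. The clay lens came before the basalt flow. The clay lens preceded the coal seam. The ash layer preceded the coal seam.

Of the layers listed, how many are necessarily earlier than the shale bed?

Directly stated before the shale bed: the conglomerate, the mudstone, and the siltstone.
The clay lens reaches the shale bed via the clay lens → the mudstone → the shale bed.
No chain forces the ash layer (or any of the others) ahead of the shale bed.
That's the clay lens, the conglomerate, the mudstone, and the siltstone — 4 in all.

4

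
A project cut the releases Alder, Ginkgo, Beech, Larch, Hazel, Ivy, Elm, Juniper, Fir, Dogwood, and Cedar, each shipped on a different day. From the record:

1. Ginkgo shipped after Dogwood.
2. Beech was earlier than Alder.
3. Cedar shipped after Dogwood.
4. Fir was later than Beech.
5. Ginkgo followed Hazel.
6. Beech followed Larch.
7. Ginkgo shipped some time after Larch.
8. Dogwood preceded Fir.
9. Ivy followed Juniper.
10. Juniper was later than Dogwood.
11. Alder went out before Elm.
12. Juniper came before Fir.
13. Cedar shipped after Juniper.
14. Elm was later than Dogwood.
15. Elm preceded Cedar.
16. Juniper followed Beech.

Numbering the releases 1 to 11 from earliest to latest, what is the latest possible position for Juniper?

Juniper must come before Cedar, Fir, and Ivy — 3 releases forced after it.
Everything else can be placed before Juniper in some valid order, so Juniper can sit as late as position 11 − 3 = 8.

8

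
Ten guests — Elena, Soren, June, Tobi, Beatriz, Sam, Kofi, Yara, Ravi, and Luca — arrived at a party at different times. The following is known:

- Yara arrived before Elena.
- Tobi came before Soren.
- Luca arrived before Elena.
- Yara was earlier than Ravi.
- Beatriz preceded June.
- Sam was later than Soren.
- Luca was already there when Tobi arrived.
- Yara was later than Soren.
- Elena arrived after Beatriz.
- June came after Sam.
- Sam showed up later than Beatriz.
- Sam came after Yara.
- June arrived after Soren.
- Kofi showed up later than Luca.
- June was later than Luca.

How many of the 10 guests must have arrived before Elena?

5

Directly stated before Elena: Beatriz, Luca, and Yara.
Soren reaches Elena via Soren → Yara → Elena.
Tobi reaches Elena via Tobi → Soren → Yara → Elena.
No chain forces Kofi (or any of the others) ahead of Elena.
That's Beatriz, Luca, Soren, Tobi, and Yara — 5 in all.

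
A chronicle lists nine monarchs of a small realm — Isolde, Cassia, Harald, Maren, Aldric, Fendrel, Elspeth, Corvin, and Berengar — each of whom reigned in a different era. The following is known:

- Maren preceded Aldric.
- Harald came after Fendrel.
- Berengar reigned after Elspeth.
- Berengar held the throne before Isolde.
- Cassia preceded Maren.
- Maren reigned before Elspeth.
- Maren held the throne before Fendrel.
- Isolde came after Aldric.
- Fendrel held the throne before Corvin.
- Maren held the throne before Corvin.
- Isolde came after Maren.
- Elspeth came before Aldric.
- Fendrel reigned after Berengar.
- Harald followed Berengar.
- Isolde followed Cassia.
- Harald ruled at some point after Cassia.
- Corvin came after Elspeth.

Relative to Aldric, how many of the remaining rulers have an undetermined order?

Forced before Aldric: Cassia, Elspeth, and Maren; forced after Aldric: Isolde.
That leaves Berengar, Corvin, Fendrel, and Harald with no forced order relative to Aldric — 4.

4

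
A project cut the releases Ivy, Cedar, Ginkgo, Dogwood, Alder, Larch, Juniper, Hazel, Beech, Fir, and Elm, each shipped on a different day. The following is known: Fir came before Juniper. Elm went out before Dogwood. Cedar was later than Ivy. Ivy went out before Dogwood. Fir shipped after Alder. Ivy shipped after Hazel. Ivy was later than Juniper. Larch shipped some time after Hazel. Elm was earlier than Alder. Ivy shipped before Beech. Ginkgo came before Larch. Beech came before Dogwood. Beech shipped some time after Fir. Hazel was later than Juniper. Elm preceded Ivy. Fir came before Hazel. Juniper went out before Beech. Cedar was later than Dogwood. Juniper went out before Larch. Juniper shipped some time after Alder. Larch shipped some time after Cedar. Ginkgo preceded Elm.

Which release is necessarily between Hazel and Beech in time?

Tracing the constraints gives Hazel → Ivy → Beech, so Ivy sits after Hazel and before Beech.
No other release is forced both after Hazel and before Beech.

Ivy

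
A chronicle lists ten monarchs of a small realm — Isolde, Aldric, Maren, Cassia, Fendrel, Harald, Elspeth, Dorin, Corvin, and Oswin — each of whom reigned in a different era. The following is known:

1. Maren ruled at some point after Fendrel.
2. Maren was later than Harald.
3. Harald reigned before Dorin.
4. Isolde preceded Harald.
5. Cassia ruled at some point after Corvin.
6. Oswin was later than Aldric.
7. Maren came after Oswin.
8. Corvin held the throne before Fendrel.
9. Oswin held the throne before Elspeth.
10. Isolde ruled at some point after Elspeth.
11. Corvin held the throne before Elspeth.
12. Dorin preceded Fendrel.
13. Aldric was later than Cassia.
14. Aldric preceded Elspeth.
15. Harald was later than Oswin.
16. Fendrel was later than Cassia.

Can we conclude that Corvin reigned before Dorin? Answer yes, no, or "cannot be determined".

yes

Chain the constraints: Corvin → Elspeth → Isolde → Harald → Dorin. Each link is directly stated, so Corvin comes before Dorin.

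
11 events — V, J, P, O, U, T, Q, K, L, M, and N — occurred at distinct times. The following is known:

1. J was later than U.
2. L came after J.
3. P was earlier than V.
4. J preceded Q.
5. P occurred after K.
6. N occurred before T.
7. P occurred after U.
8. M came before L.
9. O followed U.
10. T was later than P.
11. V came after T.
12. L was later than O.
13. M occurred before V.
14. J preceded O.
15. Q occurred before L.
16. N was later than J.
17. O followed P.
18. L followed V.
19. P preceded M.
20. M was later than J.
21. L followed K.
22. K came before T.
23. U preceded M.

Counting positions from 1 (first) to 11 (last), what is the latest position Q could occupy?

Q must come before L — 1 event forced after it.
Everything else can be placed before Q in some valid order, so Q can sit as late as position 11 − 1 = 10.

10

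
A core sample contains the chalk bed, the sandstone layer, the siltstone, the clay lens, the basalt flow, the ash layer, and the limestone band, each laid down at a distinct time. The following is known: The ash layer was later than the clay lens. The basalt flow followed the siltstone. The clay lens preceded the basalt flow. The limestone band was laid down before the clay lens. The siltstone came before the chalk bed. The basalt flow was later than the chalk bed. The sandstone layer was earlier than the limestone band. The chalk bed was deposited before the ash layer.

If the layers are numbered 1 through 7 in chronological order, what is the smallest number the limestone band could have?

The sandstone layer must come before the limestone band — 1 forced predecessor.
Nothing else is forced ahead of the limestone band, so its earliest slot is position 1 + 1 = 2.

2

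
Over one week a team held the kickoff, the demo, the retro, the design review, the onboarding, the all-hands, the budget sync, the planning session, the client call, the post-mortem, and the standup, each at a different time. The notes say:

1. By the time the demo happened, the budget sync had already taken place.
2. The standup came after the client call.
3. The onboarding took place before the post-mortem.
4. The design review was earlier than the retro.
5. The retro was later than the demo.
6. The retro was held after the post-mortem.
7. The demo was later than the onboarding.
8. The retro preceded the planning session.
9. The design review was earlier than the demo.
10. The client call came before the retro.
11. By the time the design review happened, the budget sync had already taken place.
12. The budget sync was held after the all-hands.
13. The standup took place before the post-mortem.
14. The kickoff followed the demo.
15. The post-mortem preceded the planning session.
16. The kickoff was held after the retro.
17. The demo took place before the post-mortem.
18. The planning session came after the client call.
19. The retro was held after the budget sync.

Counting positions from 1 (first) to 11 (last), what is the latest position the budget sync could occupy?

5

The budget sync must come before the demo, the design review, the kickoff, the planning session, the post-mortem, and the retro — 6 meetings forced after it.
Everything else can be placed before the budget sync in some valid order, so the budget sync can sit as late as position 11 − 6 = 5.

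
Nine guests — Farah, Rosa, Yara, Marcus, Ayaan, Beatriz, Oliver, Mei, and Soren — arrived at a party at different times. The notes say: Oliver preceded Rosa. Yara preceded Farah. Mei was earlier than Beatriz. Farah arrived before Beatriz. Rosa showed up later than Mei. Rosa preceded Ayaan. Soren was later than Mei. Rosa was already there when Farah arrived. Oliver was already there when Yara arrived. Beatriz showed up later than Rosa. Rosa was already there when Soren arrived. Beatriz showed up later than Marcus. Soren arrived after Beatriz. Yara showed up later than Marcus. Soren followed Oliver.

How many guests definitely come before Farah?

5

Directly stated before Farah: Rosa and Yara.
Marcus reaches Farah via Marcus → Yara → Farah.
Mei reaches Farah via Mei → Rosa → Farah.
Oliver reaches Farah via Oliver → Yara → Farah.
No chain forces Beatriz (or any of the others) ahead of Farah.
That's Marcus, Mei, Oliver, Rosa, and Yara — 5 in all.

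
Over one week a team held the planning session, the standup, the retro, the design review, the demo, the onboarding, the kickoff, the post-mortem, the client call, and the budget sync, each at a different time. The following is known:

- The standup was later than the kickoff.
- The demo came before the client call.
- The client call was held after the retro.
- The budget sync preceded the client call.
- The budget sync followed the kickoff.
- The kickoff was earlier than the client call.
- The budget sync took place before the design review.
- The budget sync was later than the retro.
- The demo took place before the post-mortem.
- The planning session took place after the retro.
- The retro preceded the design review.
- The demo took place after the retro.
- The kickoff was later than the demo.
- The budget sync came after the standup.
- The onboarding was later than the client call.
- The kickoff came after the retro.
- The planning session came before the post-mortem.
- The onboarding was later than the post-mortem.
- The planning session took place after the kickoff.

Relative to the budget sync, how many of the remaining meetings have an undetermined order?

2

Forced before the budget sync: the demo, the kickoff, the retro, and the standup; forced after the budget sync: the client call, the design review, and the onboarding.
That leaves the planning session and the post-mortem with no forced order relative to the budget sync — 2.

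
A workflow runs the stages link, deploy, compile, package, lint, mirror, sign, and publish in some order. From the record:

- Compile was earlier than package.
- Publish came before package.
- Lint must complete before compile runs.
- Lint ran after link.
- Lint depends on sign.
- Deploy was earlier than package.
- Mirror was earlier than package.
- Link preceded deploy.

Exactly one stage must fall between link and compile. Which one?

Tracing the constraints gives link → lint → compile, so lint sits after link and before compile.
No other stage is forced both after link and before compile.

lint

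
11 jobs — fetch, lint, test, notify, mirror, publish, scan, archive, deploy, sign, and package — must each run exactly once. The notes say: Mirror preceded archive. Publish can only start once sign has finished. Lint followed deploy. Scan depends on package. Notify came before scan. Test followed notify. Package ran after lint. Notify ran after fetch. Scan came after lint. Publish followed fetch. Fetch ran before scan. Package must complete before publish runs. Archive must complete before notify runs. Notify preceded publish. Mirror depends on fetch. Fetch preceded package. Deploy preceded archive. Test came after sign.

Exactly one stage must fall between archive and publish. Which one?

Tracing the constraints gives archive → notify → publish, so notify sits after archive and before publish.
No other stage is forced both after archive and before publish.

notify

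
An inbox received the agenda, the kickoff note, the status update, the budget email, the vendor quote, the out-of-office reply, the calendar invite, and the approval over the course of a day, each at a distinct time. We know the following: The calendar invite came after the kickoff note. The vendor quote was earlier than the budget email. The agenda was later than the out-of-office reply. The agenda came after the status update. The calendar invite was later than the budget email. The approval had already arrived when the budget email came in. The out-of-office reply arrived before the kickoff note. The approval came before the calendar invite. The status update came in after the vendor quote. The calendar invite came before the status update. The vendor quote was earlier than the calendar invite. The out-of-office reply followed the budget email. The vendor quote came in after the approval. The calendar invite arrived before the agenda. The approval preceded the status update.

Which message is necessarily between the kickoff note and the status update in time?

the calendar invite

Tracing the constraints gives the kickoff note → the calendar invite → the status update, so the calendar invite sits after the kickoff note and before the status update.
No other message is forced both after the kickoff note and before the status update.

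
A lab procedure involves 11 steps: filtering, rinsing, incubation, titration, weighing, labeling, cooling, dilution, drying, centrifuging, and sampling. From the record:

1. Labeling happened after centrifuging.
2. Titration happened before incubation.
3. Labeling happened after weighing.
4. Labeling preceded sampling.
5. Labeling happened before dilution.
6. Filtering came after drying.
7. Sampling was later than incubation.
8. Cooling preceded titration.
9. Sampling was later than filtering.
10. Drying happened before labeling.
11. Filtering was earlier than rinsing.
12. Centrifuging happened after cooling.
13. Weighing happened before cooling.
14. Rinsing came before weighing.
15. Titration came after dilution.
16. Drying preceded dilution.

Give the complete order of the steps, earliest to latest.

drying, filtering, rinsing, weighing, cooling, centrifuging, labeling, dilution, titration, incubation, sampling

The constraints fix every adjacent pair, so only one ordering works:
drying → filtering → rinsing → weighing → cooling → centrifuging → labeling → dilution → titration → incubation → sampling.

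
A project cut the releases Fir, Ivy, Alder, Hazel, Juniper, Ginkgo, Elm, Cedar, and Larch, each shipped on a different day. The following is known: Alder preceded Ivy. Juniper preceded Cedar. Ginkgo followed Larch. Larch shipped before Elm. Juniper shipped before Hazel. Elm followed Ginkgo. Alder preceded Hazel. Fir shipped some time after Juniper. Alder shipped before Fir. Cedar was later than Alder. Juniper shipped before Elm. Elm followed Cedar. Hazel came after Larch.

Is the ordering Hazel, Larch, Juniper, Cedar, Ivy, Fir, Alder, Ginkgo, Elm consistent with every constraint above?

The constraints require Alder before Cedar, but in the proposed sequence Cedar appears ahead of Alder. That one violation is enough.

no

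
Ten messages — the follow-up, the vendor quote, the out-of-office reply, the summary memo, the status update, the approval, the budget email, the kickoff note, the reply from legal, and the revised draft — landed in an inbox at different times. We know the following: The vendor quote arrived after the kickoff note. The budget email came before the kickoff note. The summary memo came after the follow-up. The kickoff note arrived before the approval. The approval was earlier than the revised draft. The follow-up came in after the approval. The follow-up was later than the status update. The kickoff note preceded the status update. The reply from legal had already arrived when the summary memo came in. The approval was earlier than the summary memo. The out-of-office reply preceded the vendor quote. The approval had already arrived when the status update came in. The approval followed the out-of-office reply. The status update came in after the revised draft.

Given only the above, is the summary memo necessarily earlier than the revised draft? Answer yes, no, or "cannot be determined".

no

Tracing the constraints gives the revised draft → the status update → the follow-up → the summary memo, so the revised draft must come before the summary memo.
That means the summary memo cannot be before the revised draft.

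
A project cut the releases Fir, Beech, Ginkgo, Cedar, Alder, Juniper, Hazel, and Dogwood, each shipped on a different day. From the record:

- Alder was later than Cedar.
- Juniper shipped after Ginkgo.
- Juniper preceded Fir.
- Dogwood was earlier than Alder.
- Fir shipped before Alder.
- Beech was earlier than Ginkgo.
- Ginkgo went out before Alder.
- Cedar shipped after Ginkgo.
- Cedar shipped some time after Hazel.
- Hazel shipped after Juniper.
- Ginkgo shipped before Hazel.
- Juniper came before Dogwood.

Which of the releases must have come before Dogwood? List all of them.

Beech, Ginkgo, Juniper

Directly stated before Dogwood: Juniper.
Beech reaches Dogwood via Beech → Ginkgo → Juniper → Dogwood.
Ginkgo reaches Dogwood via Ginkgo → Juniper → Dogwood.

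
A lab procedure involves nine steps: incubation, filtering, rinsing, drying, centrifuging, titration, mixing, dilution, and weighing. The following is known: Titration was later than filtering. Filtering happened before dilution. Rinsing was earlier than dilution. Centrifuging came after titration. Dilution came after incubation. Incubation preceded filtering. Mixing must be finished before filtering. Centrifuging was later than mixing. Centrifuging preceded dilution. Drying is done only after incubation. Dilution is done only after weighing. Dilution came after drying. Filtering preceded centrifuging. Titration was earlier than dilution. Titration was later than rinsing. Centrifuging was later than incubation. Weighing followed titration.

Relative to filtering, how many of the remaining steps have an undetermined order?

2

Forced before filtering: incubation and mixing; forced after filtering: centrifuging, dilution, titration, and weighing.
That leaves drying and rinsing with no forced order relative to filtering — 2.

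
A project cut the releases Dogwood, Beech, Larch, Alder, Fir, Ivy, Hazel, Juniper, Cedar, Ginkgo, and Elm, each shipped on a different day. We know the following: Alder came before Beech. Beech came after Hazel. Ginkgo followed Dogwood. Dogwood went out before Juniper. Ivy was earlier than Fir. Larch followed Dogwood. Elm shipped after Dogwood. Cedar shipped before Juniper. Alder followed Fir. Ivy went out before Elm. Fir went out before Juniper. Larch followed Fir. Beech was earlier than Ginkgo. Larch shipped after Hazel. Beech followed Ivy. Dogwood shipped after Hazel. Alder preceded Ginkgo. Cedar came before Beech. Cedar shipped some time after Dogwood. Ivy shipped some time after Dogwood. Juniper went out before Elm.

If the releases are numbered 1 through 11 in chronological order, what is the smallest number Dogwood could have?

2

Hazel must come before Dogwood — 1 forced predecessor.
Nothing else is forced ahead of Dogwood, so its earliest slot is position 1 + 1 = 2.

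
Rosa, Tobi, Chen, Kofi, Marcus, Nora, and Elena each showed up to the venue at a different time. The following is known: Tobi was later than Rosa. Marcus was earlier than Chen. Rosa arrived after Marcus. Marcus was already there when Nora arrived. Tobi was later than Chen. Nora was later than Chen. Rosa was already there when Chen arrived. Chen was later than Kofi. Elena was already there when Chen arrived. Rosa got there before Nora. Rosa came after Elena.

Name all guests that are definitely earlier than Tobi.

Chen, Elena, Kofi, Marcus, Rosa

Directly stated before Tobi: Chen and Rosa.
Elena reaches Tobi via Elena → Rosa → Tobi.
Kofi reaches Tobi via Kofi → Chen → Tobi.
Marcus reaches Tobi via Marcus → Rosa → Tobi.
No chain forces Nora ahead of Tobi.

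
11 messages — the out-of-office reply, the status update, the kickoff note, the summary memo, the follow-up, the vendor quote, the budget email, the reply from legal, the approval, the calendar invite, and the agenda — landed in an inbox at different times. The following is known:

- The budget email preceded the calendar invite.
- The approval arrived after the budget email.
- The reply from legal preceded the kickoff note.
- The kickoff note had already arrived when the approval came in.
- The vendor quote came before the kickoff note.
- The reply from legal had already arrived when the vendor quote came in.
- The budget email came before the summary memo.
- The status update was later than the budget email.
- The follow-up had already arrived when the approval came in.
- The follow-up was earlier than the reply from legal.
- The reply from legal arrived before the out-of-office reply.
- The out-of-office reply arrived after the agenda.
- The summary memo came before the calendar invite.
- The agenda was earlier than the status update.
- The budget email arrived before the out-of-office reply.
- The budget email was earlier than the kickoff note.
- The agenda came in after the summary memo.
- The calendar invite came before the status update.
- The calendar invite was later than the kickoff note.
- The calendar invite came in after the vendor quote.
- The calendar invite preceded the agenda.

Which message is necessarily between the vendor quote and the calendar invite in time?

Tracing the constraints gives the vendor quote → the kickoff note → the calendar invite, so the kickoff note sits after the vendor quote and before the calendar invite.
No other message is forced both after the vendor quote and before the calendar invite.

the kickoff note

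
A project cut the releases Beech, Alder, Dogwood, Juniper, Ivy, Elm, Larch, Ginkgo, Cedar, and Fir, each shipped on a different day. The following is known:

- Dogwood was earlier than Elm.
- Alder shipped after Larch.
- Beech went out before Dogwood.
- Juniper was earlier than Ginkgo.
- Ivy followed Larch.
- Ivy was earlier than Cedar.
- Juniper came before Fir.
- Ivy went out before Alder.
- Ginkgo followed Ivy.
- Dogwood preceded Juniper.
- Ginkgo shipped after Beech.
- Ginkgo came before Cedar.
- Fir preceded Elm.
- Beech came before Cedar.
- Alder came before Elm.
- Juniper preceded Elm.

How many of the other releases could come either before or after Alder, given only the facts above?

Forced before Alder: Ivy and Larch; forced after Alder: Elm.
That leaves Beech, Cedar, Dogwood, Fir, Ginkgo, and Juniper with no forced order relative to Alder — 6.

6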